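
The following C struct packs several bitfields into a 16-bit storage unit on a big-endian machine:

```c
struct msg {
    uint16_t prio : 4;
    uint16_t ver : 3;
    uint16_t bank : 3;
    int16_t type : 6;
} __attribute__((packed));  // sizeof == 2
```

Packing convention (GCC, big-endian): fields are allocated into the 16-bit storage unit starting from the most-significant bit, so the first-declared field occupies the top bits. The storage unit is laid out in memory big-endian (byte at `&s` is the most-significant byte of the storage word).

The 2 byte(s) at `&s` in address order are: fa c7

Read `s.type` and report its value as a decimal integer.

7

[0]=0xfa [1]=0xc7 (big-endian) → word 0xfac7
prio [12+:4] = (word>>12) & 0xf = 15
ver [9+:3] = (word>>9) & 0x7 = 5
bank [6+:3] = (word>>6) & 0x7 = 3
type [0+:6] = (word>>0) & 0x3f = 7  ←
type signed 6b, MSB=0: value = 7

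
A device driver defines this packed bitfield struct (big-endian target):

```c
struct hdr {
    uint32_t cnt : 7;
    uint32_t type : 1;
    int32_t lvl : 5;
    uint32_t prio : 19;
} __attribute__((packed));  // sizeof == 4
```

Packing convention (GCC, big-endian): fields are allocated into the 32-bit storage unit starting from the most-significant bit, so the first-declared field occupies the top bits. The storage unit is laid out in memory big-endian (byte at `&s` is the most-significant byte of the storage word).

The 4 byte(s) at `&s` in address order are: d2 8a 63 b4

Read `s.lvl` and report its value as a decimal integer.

-15

[0]=0xd2 [1]=0x8a [2]=0x63 [3]=0xb4 (big-endian) → word 0xd28a63b4
cnt [25+:7] = (word>>25) & 0x7f = 105
type [24+:1] = (word>>24) & 0x1 = 0
lvl [19+:5] = (word>>19) & 0x1f = 17  ←
prio [0+:19] = (word>>0) & 0x7ffff = 156596
lvl signed 5b, MSB=1: 17 - 32 = -15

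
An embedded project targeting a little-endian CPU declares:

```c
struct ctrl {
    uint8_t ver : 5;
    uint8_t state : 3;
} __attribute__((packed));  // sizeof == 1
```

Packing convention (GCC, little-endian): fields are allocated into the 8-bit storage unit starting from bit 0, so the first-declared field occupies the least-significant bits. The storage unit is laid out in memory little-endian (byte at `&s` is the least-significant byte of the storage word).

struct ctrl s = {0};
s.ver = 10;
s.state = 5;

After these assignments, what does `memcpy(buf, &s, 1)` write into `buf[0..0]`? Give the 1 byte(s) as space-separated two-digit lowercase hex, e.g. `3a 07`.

aa

ver (5b) val=10 bits=0xa at bit 0: 0x0a
state (3b) val=5 bits=0x5 at bit 5: 0xaa
word = 0xaa → little-endian bytes:
  [0]=0xaa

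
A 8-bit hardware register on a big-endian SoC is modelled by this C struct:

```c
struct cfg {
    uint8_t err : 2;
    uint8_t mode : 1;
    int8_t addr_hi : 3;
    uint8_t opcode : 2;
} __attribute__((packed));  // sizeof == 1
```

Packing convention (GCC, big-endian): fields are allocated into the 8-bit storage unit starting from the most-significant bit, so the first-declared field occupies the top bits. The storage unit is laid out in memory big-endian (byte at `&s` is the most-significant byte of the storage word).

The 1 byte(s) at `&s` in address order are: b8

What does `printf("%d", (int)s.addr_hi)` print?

-2

[0]=0xb8 (big-endian) → word 0xb8
err:2 @ bit 6 → (0xb8>>6)&0x3 = 0x2
mode:1 @ bit 5 → (0xb8>>5)&0x1 = 0x1
addr_hi:3 @ bit 2 → (0xb8>>2)&0x7 = 0x6  ←
opcode:2 @ bit 0 → (0xb8>>0)&0x3 = 0x0
addr_hi signed 3b, MSB=1: 6 - 8 = -2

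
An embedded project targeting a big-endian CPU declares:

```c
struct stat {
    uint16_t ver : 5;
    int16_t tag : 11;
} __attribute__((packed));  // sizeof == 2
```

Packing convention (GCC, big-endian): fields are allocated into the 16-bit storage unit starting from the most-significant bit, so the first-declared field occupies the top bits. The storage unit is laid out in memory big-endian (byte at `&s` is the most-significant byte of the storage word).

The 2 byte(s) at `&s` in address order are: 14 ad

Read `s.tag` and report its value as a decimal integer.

-851

[0]=0x14 [1]=0xad (big-endian) → word 0x14ad
ver:5 @ bit 11 → (0x14ad>>11)&0x1f = 0x2
tag:11 @ bit 0 → (0x14ad>>0)&0x7ff = 0x4ad  ←
tag signed 11b, MSB=1: 1197 - 2048 = -851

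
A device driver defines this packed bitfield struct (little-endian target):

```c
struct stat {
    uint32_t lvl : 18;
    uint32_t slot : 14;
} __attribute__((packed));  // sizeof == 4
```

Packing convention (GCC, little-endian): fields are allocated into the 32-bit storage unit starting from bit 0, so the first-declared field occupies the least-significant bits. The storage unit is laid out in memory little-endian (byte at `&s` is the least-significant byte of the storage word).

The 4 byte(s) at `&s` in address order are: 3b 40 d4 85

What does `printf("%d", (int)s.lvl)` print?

[0]=0x3b [1]=0x40 [2]=0xd4 [3]=0x85 (little-endian) → word 0x85d4403b
lvl [0+:18] = (word>>0) & 0x3ffff = 16443  ←
slot [18+:14] = (word>>18) & 0x3fff = 8565

16443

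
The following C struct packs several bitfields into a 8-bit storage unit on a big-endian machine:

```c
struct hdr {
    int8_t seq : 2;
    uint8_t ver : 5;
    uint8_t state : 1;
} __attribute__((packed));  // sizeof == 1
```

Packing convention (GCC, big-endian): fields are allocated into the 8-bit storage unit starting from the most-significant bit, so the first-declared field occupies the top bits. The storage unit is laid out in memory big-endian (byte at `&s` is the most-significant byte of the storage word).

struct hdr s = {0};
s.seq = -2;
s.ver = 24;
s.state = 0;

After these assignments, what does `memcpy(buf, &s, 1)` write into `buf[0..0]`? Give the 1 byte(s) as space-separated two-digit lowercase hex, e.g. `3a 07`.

b0

[6+:2] seq=-2 & 0x3 = 0x2; word=0x80
[1+:5] ver=24 & 0x1f = 0x18; word=0xb0
[0+:1] state=0 & 0x1 = 0x0; word=0xb0
word = 0xb0 → big-endian bytes:
  [0]=0xb0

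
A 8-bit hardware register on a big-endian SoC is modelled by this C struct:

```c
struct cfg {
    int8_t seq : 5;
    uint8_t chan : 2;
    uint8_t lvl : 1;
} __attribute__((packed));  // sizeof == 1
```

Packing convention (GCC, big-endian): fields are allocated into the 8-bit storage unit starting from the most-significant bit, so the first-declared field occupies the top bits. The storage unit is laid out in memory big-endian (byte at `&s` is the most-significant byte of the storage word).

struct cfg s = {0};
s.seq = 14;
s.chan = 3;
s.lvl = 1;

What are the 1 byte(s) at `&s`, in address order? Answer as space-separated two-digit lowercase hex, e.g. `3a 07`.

77

seq (5b) val=14 bits=0xe at bit 3: 0x70
chan (2b) val=3 bits=0x3 at bit 1: 0x76
lvl (1b) val=1 bits=0x1 at bit 0: 0x77
word = 0x77 → big-endian bytes:
  [0]=0x77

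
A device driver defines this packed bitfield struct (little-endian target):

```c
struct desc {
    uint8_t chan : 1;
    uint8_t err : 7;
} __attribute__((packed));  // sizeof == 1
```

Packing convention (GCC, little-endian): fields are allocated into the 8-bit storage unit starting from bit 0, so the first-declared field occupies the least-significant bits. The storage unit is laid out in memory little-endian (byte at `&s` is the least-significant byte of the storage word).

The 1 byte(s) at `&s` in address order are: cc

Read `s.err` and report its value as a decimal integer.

102

[0]=0xcc (little-endian) → word 0xcc
chan:1 @ bit 0 → (0xcc>>0)&0x1 = 0x0
err:7 @ bit 1 → (0xcc>>1)&0x7f = 0x66  ←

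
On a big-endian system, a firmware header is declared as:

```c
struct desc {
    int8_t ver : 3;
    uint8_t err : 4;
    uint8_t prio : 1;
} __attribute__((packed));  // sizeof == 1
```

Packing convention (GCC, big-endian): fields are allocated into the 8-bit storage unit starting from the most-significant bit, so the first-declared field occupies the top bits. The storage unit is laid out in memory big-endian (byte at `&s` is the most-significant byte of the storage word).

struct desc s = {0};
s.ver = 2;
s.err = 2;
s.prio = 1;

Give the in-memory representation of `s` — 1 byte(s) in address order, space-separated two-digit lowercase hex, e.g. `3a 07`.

45

ver:3 = 2 → 0x2 << 5 → word 0x40
err:4 = 2 → 0x2 << 1 → word 0x44
prio:1 = 1 → 0x1 << 0 → word 0x45
word = 0x45 → big-endian bytes:
  [0]=0x45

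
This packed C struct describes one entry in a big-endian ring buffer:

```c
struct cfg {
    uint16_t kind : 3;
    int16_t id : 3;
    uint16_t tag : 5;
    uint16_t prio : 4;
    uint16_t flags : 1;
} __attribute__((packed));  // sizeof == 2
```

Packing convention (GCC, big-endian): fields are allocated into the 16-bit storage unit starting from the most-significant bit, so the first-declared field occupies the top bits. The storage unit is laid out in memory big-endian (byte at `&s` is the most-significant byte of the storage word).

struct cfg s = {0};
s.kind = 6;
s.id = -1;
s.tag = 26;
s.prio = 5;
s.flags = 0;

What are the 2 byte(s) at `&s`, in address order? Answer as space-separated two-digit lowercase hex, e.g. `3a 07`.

df 4a

kind:3 = 6 → 0x6 << 13 → word 0xc000
id:3 = -1 → 0x7 << 10 → word 0xdc00
tag:5 = 26 → 0x1a << 5 → word 0xdf40
prio:4 = 5 → 0x5 << 1 → word 0xdf4a
flags:1 = 0 → 0x0 << 0 → word 0xdf4a
word = 0xdf4a → big-endian bytes:
  [0]=0xdf  [1]=0x4a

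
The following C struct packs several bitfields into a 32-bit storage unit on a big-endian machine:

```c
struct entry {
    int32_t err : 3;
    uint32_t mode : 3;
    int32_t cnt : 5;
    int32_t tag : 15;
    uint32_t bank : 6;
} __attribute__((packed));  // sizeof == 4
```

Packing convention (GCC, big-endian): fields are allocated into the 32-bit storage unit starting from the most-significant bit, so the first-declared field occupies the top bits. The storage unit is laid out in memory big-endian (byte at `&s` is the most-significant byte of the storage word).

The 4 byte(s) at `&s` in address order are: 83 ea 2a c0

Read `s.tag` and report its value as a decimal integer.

10411

[0]=0x83 [1]=0xea [2]=0x2a [3]=0xc0 (big-endian) → word 0x83ea2ac0
err [29+:3] = (word>>29) & 0x7 = 4
mode [26+:3] = (word>>26) & 0x7 = 0
cnt [21+:5] = (word>>21) & 0x1f = 31
tag [6+:15] = (word>>6) & 0x7fff = 10411  ←
bank [0+:6] = (word>>0) & 0x3f = 0
tag signed 15b, MSB=0: value = 10411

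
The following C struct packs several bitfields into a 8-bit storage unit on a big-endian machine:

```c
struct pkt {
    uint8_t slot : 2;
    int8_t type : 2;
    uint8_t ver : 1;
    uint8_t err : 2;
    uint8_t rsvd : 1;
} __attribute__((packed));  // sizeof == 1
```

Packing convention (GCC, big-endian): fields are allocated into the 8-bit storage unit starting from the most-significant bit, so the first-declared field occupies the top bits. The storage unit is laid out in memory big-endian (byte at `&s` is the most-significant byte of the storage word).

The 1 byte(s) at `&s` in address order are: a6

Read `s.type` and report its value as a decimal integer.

-2

[0]=0xa6 (big-endian) → word 0xa6
slot [6+:2] = (word>>6) & 0x3 = 2
type [4+:2] = (word>>4) & 0x3 = 2  ←
ver [3+:1] = (word>>3) & 0x1 = 0
err [1+:2] = (word>>1) & 0x3 = 3
rsvd [0+:1] = (word>>0) & 0x1 = 0
type signed 2b, MSB=1: 2 - 4 = -2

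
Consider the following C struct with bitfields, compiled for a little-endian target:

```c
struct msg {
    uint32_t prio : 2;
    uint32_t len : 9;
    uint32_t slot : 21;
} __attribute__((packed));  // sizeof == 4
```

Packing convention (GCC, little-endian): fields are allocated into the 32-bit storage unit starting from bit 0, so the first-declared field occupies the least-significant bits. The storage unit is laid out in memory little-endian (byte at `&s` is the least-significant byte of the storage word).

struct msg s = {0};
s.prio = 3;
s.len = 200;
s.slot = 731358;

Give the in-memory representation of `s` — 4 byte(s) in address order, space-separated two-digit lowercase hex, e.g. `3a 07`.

prio (2b) val=3 bits=0x3 at bit 0: 0x00000003
len (9b) val=200 bits=0xc8 at bit 2: 0x00000323
slot (21b) val=731358 bits=0xb28de at bit 11: 0x5946f323
word = 0x5946f323 → little-endian bytes:
  [0]=0x23  [1]=0xf3  [2]=0x46  [3]=0x59

23 f3 46 59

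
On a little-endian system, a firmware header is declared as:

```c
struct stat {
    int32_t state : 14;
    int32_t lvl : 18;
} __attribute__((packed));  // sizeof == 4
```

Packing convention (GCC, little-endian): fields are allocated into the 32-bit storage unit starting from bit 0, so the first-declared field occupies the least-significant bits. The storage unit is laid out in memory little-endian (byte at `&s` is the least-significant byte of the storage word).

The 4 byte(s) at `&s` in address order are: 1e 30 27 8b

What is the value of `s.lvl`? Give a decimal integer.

-119652

[0]=0x1e [1]=0x30 [2]=0x27 [3]=0x8b (little-endian) → word 0x8b27301e
state [0+:14] = (word>>0) & 0x3fff = 12318
lvl [14+:18] = (word>>14) & 0x3ffff = 142492  ←
lvl signed 18b, MSB=1: 142492 - 262144 = -119652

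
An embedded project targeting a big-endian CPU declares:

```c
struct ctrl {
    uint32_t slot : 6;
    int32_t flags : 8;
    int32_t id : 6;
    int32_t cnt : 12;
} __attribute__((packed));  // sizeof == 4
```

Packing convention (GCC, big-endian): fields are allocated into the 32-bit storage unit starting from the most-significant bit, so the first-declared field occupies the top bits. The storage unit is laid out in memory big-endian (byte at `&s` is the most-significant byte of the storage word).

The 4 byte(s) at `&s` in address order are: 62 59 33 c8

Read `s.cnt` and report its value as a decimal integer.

968

[0]=0x62 [1]=0x59 [2]=0x33 [3]=0xc8 (big-endian) → word 0x625933c8
slot [26+:6] = (word>>26) & 0x3f = 24
flags [18+:8] = (word>>18) & 0xff = 150
id [12+:6] = (word>>12) & 0x3f = 19
cnt [0+:12] = (word>>0) & 0xfff = 968  ←
cnt signed 12b, MSB=0: value = 968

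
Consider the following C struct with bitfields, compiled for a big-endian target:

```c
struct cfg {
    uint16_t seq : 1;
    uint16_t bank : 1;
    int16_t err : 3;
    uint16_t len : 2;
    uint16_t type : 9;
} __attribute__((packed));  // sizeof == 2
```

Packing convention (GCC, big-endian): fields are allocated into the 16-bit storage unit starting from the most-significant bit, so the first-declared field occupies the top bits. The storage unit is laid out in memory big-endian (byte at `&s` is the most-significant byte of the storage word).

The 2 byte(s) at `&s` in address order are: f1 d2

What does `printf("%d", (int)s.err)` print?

-2

[0]=0xf1 [1]=0xd2 (big-endian) → word 0xf1d2
seq:1 @ bit 15 → (0xf1d2>>15)&0x1 = 0x1
bank:1 @ bit 14 → (0xf1d2>>14)&0x1 = 0x1
err:3 @ bit 11 → (0xf1d2>>11)&0x7 = 0x6  ←
len:2 @ bit 9 → (0xf1d2>>9)&0x3 = 0x0
type:9 @ bit 0 → (0xf1d2>>0)&0x1ff = 0x1d2
err signed 3b, MSB=1: 6 - 8 = -2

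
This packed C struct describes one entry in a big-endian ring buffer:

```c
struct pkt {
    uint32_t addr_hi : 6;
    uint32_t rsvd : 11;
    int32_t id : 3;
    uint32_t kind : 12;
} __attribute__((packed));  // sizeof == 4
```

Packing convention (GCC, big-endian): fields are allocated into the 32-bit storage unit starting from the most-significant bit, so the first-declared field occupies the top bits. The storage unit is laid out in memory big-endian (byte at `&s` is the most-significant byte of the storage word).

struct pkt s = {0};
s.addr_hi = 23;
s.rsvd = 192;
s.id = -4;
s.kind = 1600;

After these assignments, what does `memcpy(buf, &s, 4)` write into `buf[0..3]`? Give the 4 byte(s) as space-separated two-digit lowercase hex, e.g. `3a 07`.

addr_hi (6b) val=23 bits=0x17 at bit 26: 0x5c000000
rsvd (11b) val=192 bits=0xc0 at bit 15: 0x5c600000
id (3b) val=-4 bits=0x4 at bit 12: 0x5c604000
kind (12b) val=1600 bits=0x640 at bit 0: 0x5c604640
word = 0x5c604640 → big-endian bytes:
  [0]=0x5c  [1]=0x60  [2]=0x46  [3]=0x40

5c 60 46 40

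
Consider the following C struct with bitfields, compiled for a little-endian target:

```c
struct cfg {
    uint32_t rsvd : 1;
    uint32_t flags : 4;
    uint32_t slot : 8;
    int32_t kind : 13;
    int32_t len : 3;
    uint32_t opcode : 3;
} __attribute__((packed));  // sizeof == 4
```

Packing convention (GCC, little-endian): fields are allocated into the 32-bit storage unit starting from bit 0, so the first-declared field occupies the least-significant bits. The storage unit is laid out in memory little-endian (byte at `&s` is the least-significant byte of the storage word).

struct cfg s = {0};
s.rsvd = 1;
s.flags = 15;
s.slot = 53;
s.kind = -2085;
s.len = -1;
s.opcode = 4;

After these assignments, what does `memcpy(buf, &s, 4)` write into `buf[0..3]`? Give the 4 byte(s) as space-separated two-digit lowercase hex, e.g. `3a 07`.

bf 66 fb 9e

rsvd:1 = 1 → 0x1 << 0 → word 0x00000001
flags:4 = 15 → 0xf << 1 → word 0x0000001f
slot:8 = 53 → 0x35 << 5 → word 0x000006bf
kind:13 = -2085 → 0x17db << 13 → word 0x02fb66bf
len:3 = -1 → 0x7 << 26 → word 0x1efb66bf
opcode:3 = 4 → 0x4 << 29 → word 0x9efb66bf
word = 0x9efb66bf → little-endian bytes:
  [0]=0xbf  [1]=0x66  [2]=0xfb  [3]=0x9e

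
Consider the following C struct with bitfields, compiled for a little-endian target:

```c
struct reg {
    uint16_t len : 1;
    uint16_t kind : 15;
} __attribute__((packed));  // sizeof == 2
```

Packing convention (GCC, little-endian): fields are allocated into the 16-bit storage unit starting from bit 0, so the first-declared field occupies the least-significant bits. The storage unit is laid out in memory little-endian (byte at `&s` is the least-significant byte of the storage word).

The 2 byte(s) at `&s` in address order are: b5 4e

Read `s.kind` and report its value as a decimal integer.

[0]=0xb5 [1]=0x4e (little-endian) → word 0x4eb5
len:1 @ bit 0 → (0x4eb5>>0)&0x1 = 0x1
kind:15 @ bit 1 → (0x4eb5>>1)&0x7fff = 0x275a  ←

10074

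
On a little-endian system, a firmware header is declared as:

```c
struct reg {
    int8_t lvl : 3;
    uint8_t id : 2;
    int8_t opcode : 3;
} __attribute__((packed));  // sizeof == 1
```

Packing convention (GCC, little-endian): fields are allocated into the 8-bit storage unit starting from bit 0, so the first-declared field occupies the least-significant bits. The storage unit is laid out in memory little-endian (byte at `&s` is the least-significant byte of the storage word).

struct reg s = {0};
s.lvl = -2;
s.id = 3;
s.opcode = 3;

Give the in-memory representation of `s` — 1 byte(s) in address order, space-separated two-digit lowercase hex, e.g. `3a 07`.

lvl:3 = -2 → 0x6 << 0 → word 0x06
id:2 = 3 → 0x3 << 3 → word 0x1e
opcode:3 = 3 → 0x3 << 5 → word 0x7e
word = 0x7e → little-endian bytes:
  [0]=0x7e

7e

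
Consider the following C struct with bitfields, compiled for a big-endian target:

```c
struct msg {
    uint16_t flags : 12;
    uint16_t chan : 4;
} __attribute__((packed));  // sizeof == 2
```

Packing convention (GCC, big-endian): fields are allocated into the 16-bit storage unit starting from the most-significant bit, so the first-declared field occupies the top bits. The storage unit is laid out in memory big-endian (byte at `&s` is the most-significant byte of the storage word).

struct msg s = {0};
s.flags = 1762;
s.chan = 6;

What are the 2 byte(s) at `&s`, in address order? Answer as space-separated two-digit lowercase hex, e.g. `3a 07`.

flags (12b) val=1762 bits=0x6e2 at bit 4: 0x6e20
chan (4b) val=6 bits=0x6 at bit 0: 0x6e26
word = 0x6e26 → big-endian bytes:
  [0]=0x6e  [1]=0x26

6e 26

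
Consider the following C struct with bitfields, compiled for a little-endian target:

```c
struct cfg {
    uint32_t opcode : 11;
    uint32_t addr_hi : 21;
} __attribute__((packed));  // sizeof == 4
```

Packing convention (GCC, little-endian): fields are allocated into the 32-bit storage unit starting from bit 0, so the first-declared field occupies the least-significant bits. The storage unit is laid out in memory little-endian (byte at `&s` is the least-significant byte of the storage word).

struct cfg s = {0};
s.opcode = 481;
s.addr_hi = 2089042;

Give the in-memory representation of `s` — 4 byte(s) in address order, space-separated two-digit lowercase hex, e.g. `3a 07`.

opcode:11 = 481 → 0x1e1 << 0 → word 0x000001e1
addr_hi:21 = 2089042 → 0x1fe052 << 11 → word 0xff0291e1
word = 0xff0291e1 → little-endian bytes:
  [0]=0xe1  [1]=0x91  [2]=0x02  [3]=0xff

e1 91 02 ff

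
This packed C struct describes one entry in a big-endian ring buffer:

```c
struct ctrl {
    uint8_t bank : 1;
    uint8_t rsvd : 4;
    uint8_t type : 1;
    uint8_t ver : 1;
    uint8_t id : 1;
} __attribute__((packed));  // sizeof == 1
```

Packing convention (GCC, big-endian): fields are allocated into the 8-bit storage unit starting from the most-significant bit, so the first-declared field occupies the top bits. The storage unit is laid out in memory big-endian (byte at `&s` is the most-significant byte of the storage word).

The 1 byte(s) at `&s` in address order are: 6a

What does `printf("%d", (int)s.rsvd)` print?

[0]=0x6a (big-endian) → word 0x6a
bank:1 @ bit 7 → (0x6a>>7)&0x1 = 0x0
rsvd:4 @ bit 3 → (0x6a>>3)&0xf = 0xd  ←
type:1 @ bit 2 → (0x6a>>2)&0x1 = 0x0
ver:1 @ bit 1 → (0x6a>>1)&0x1 = 0x1
id:1 @ bit 0 → (0x6a>>0)&0x1 = 0x0

13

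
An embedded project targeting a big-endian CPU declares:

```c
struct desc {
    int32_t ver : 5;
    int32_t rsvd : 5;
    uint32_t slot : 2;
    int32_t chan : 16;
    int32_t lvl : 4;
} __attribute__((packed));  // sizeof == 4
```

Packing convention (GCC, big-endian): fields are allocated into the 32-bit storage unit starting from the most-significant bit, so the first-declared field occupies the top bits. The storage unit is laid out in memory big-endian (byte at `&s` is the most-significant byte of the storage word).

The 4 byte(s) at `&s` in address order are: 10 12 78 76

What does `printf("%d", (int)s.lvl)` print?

[0]=0x10 [1]=0x12 [2]=0x78 [3]=0x76 (big-endian) → word 0x10127876
ver [27+:5] = (word>>27) & 0x1f = 2
rsvd [22+:5] = (word>>22) & 0x1f = 0
slot [20+:2] = (word>>20) & 0x3 = 1
chan [4+:16] = (word>>4) & 0xffff = 10119
lvl [0+:4] = (word>>0) & 0xf = 6  ←
lvl signed 4b, MSB=0: value = 6

6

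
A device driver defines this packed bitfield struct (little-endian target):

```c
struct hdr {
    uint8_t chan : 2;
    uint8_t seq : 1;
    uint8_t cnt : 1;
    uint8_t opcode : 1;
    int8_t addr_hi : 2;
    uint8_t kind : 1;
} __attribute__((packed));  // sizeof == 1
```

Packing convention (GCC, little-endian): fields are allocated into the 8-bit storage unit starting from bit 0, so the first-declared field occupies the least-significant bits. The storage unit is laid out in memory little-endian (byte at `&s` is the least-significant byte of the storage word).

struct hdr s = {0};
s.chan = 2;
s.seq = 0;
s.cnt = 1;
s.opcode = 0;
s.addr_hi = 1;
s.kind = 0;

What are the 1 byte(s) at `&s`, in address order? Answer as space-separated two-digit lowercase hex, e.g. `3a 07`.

2a

[0+:2] chan=2 & 0x3 = 0x2; word=0x02
[2+:1] seq=0 & 0x1 = 0x0; word=0x02
[3+:1] cnt=1 & 0x1 = 0x1; word=0x0a
[4+:1] opcode=0 & 0x1 = 0x0; word=0x0a
[5+:2] addr_hi=1 & 0x3 = 0x1; word=0x2a
[7+:1] kind=0 & 0x1 = 0x0; word=0x2a
word = 0x2a → little-endian bytes:
  [0]=0x2a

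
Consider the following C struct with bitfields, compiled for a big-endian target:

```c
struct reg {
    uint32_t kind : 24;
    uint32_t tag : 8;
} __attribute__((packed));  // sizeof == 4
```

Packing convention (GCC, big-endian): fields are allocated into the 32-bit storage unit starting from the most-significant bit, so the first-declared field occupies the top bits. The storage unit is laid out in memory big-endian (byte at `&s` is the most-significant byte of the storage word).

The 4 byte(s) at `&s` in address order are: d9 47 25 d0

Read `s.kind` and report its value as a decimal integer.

[0]=0xd9 [1]=0x47 [2]=0x25 [3]=0xd0 (big-endian) → word 0xd94725d0
kind [8+:24] = (word>>8) & 0xffffff = 14239525  ←
tag [0+:8] = (word>>0) & 0xff = 208

14239525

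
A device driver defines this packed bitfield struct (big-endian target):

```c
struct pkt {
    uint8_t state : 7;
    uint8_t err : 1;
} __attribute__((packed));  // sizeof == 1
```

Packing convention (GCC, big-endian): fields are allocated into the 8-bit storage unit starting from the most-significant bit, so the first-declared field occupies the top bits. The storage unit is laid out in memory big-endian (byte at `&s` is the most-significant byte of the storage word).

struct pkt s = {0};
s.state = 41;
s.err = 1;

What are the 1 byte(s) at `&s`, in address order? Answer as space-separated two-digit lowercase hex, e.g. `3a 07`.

[1+:7] state=41 & 0x7f = 0x29; word=0x52
[0+:1] err=1 & 0x1 = 0x1; word=0x53
word = 0x53 → big-endian bytes:
  [0]=0x53

53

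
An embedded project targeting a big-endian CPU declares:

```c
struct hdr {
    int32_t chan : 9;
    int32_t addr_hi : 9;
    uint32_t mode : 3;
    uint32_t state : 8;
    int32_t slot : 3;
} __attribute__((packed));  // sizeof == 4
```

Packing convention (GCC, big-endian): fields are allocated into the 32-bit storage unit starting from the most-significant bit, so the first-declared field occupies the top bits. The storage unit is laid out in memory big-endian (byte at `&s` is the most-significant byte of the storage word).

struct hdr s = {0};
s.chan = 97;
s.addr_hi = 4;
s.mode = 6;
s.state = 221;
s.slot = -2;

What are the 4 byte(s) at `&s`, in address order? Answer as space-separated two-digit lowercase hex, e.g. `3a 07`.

30 81 36 ee

chan:9 = 97 → 0x61 << 23 → word 0x30800000
addr_hi:9 = 4 → 0x4 << 14 → word 0x30810000
mode:3 = 6 → 0x6 << 11 → word 0x30813000
state:8 = 221 → 0xdd << 3 → word 0x308136e8
slot:3 = -2 → 0x6 << 0 → word 0x308136ee
word = 0x308136ee → big-endian bytes:
  [0]=0x30  [1]=0x81  [2]=0x36  [3]=0xee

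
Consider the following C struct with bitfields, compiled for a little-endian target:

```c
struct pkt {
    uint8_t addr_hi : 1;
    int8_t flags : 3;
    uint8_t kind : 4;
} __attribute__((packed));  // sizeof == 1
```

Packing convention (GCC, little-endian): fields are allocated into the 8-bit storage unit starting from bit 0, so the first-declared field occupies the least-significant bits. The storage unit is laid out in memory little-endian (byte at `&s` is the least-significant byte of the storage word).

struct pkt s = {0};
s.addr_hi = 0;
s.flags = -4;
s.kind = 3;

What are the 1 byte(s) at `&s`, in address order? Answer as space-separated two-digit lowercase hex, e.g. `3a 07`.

[0+:1] addr_hi=0 & 0x1 = 0x0; word=0x00
[1+:3] flags=-4 & 0x7 = 0x4; word=0x08
[4+:4] kind=3 & 0xf = 0x3; word=0x38
word = 0x38 → little-endian bytes:
  [0]=0x38

38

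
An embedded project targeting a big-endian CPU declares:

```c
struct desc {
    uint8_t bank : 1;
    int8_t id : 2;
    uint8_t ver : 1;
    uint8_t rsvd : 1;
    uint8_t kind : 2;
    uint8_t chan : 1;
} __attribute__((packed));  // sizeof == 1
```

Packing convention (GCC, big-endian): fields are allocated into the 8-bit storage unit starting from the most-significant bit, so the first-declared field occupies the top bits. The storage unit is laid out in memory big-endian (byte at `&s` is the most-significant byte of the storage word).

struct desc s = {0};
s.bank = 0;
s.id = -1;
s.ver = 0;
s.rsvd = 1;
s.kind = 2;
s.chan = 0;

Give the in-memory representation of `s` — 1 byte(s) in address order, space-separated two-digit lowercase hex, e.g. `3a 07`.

6c

bank:1 = 0 → 0x0 << 7 → word 0x00
id:2 = -1 → 0x3 << 5 → word 0x60
ver:1 = 0 → 0x0 << 4 → word 0x60
rsvd:1 = 1 → 0x1 << 3 → word 0x68
kind:2 = 2 → 0x2 << 1 → word 0x6c
chan:1 = 0 → 0x0 << 0 → word 0x6c
word = 0x6c → big-endian bytes:
  [0]=0x6c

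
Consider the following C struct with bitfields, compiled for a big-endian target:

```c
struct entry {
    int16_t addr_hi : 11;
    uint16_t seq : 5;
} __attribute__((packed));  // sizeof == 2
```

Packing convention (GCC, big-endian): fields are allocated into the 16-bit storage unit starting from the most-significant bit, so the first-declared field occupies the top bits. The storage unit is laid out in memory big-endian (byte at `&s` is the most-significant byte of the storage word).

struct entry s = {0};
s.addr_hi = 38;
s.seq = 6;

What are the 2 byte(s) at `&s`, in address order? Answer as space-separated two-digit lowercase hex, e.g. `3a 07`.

04 c6

[5+:11] addr_hi=38 & 0x7ff = 0x26; word=0x04c0
[0+:5] seq=6 & 0x1f = 0x6; word=0x04c6
word = 0x04c6 → big-endian bytes:
  [0]=0x04  [1]=0xc6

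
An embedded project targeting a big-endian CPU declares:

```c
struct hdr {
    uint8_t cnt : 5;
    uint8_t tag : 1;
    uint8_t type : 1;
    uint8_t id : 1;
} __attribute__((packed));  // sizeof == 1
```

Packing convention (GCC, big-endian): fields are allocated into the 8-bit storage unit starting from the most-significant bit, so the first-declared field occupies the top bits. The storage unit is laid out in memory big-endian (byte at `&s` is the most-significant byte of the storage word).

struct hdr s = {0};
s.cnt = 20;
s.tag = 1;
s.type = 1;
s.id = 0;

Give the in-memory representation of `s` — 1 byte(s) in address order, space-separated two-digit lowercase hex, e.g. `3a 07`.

a6

cnt:5 = 20 → 0x14 << 3 → word 0xa0
tag:1 = 1 → 0x1 << 2 → word 0xa4
type:1 = 1 → 0x1 << 1 → word 0xa6
id:1 = 0 → 0x0 << 0 → word 0xa6
word = 0xa6 → big-endian bytes:
  [0]=0xa6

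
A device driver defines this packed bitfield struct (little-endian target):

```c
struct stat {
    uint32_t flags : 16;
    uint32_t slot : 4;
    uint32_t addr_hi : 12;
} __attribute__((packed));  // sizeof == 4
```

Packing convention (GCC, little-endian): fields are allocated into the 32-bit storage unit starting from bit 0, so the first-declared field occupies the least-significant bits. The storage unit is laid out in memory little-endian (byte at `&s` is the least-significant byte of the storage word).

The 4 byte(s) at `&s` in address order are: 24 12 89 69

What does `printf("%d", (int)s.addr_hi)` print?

1688

[0]=0x24 [1]=0x12 [2]=0x89 [3]=0x69 (little-endian) → word 0x69891224
flags:16 @ bit 0 → (0x69891224>>0)&0xffff = 0x1224
slot:4 @ bit 16 → (0x69891224>>16)&0xf = 0x9
addr_hi:12 @ bit 20 → (0x69891224>>20)&0xfff = 0x698  ←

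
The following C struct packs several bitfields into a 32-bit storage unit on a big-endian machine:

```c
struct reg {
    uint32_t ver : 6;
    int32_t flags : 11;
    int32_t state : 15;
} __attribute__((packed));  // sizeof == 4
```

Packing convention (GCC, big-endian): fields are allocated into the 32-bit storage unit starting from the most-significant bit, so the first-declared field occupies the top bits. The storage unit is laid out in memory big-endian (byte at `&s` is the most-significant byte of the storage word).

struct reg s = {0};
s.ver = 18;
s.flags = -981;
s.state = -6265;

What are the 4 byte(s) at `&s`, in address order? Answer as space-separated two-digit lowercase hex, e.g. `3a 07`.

4a 15 e7 87

ver:6 = 18 → 0x12 << 26 → word 0x48000000
flags:11 = -981 → 0x42b << 15 → word 0x4a158000
state:15 = -6265 → 0x6787 << 0 → word 0x4a15e787
word = 0x4a15e787 → big-endian bytes:
  [0]=0x4a  [1]=0x15  [2]=0xe7  [3]=0x87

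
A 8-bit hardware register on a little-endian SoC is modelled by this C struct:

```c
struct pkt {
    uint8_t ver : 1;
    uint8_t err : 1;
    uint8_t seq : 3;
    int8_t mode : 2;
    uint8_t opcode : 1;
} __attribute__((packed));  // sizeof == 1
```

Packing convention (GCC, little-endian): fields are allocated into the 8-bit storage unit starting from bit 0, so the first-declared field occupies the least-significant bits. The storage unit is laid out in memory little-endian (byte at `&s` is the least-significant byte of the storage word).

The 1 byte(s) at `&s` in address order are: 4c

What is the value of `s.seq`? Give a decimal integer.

[0]=0x4c (little-endian) → word 0x4c
ver:1 @ bit 0 → (0x4c>>0)&0x1 = 0x0
err:1 @ bit 1 → (0x4c>>1)&0x1 = 0x0
seq:3 @ bit 2 → (0x4c>>2)&0x7 = 0x3  ←
mode:2 @ bit 5 → (0x4c>>5)&0x3 = 0x2
opcode:1 @ bit 7 → (0x4c>>7)&0x1 = 0x0

3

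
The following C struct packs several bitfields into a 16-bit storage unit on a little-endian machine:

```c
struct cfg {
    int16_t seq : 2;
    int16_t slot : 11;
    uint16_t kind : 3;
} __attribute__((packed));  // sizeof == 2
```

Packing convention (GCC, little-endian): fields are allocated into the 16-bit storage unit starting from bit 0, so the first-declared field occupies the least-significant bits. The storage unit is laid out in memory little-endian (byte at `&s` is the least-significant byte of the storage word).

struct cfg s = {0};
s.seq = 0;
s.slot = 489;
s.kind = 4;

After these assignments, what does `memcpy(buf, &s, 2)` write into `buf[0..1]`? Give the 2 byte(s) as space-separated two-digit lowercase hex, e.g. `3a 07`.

a4 87

seq (2b) val=0 bits=0x0 at bit 0: 0x0000
slot (11b) val=489 bits=0x1e9 at bit 2: 0x07a4
kind (3b) val=4 bits=0x4 at bit 13: 0x87a4
word = 0x87a4 → little-endian bytes:
  [0]=0xa4  [1]=0x87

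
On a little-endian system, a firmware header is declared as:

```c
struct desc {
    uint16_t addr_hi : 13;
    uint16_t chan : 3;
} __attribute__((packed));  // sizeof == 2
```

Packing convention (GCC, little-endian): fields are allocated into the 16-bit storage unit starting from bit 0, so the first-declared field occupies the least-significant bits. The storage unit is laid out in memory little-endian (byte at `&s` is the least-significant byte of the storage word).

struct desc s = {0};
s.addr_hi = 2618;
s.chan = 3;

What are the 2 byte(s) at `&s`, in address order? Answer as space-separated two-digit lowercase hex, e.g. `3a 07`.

[0+:13] addr_hi=2618 & 0x1fff = 0xa3a; word=0x0a3a
[13+:3] chan=3 & 0x7 = 0x3; word=0x6a3a
word = 0x6a3a → little-endian bytes:
  [0]=0x3a  [1]=0x6a

3a 6a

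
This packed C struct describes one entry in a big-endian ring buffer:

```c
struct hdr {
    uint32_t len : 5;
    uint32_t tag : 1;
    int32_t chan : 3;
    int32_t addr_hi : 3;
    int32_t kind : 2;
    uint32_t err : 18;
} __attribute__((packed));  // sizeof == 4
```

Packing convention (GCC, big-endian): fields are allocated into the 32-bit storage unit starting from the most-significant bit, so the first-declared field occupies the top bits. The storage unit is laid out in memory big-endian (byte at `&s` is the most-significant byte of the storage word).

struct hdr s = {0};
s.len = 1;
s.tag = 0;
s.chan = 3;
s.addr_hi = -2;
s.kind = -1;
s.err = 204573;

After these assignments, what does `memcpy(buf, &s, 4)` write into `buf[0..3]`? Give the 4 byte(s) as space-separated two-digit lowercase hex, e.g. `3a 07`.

09 ef 1f 1d

len:5 = 1 → 0x1 << 27 → word 0x08000000
tag:1 = 0 → 0x0 << 26 → word 0x08000000
chan:3 = 3 → 0x3 << 23 → word 0x09800000
addr_hi:3 = -2 → 0x6 << 20 → word 0x09e00000
kind:2 = -1 → 0x3 << 18 → word 0x09ec0000
err:18 = 204573 → 0x31f1d << 0 → word 0x09ef1f1d
word = 0x09ef1f1d → big-endian bytes:
  [0]=0x09  [1]=0xef  [2]=0x1f  [3]=0x1d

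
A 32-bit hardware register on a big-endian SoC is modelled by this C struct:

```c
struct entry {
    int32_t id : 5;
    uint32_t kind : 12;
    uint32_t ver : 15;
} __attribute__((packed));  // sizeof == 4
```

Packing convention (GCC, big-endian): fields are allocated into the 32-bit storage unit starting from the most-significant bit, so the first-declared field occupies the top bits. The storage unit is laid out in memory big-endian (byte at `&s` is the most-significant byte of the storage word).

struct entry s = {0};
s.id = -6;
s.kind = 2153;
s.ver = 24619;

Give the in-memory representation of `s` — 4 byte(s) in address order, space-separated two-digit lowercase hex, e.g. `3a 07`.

id (5b) val=-6 bits=0x1a at bit 27: 0xd0000000
kind (12b) val=2153 bits=0x869 at bit 15: 0xd4348000
ver (15b) val=24619 bits=0x602b at bit 0: 0xd434e02b
word = 0xd434e02b → big-endian bytes:
  [0]=0xd4  [1]=0x34  [2]=0xe0  [3]=0x2b

d4 34 e0 2b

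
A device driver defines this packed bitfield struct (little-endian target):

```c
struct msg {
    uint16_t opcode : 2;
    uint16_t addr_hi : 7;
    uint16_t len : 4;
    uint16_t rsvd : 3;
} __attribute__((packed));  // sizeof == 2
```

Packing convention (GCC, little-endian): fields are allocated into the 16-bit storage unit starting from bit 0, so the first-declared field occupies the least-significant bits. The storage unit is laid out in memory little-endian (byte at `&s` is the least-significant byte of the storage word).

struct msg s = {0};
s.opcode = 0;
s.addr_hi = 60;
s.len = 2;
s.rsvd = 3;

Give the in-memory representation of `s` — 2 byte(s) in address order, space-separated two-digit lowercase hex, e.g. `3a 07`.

[0+:2] opcode=0 & 0x3 = 0x0; word=0x0000
[2+:7] addr_hi=60 & 0x7f = 0x3c; word=0x00f0
[9+:4] len=2 & 0xf = 0x2; word=0x04f0
[13+:3] rsvd=3 & 0x7 = 0x3; word=0x64f0
word = 0x64f0 → little-endian bytes:
  [0]=0xf0  [1]=0x64

f0 64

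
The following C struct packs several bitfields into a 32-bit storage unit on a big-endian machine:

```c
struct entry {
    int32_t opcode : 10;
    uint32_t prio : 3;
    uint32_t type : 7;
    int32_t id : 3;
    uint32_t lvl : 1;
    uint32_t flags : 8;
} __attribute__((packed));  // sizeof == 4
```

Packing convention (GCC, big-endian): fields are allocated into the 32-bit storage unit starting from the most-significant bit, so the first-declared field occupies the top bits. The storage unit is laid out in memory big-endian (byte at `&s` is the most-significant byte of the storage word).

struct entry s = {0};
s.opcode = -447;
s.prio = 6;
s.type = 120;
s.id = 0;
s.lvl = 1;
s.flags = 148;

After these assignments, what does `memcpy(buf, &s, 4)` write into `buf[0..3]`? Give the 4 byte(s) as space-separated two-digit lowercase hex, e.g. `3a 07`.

[22+:10] opcode=-447 & 0x3ff = 0x241; word=0x90400000
[19+:3] prio=6 & 0x7 = 0x6; word=0x90700000
[12+:7] type=120 & 0x7f = 0x78; word=0x90778000
[9+:3] id=0 & 0x7 = 0x0; word=0x90778000
[8+:1] lvl=1 & 0x1 = 0x1; word=0x90778100
[0+:8] flags=148 & 0xff = 0x94; word=0x90778194
word = 0x90778194 → big-endian bytes:
  [0]=0x90  [1]=0x77  [2]=0x81  [3]=0x94

90 77 81 94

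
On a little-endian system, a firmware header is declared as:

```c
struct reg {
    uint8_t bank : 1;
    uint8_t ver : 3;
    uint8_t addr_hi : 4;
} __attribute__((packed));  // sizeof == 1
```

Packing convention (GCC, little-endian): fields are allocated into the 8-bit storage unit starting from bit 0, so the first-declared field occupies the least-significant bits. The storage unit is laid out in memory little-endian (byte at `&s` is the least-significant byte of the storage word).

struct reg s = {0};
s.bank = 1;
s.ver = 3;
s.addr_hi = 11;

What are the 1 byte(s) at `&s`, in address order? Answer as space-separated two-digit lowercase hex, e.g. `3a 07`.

[0+:1] bank=1 & 0x1 = 0x1; word=0x01
[1+:3] ver=3 & 0x7 = 0x3; word=0x07
[4+:4] addr_hi=11 & 0xf = 0xb; word=0xb7
word = 0xb7 → little-endian bytes:
  [0]=0xb7

b7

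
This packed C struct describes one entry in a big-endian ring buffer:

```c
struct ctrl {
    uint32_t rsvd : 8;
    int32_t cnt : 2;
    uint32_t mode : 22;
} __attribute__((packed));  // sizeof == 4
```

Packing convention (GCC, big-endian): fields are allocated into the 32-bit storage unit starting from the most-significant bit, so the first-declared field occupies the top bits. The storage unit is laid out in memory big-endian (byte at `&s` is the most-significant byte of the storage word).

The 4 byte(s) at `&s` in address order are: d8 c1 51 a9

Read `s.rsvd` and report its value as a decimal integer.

[0]=0xd8 [1]=0xc1 [2]=0x51 [3]=0xa9 (big-endian) → word 0xd8c151a9
rsvd [24+:8] = (word>>24) & 0xff = 216  ←
cnt [22+:2] = (word>>22) & 0x3 = 3
mode [0+:22] = (word>>0) & 0x3fffff = 86441

216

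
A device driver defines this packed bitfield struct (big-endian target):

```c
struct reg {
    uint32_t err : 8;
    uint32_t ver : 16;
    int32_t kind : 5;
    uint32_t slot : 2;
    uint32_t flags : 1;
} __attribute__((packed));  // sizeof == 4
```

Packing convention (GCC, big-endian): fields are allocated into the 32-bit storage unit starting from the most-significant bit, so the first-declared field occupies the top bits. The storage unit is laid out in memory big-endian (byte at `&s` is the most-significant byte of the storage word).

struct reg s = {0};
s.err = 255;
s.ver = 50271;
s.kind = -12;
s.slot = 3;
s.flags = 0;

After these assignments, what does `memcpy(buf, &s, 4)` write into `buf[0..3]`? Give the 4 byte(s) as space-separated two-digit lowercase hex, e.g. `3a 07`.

ff c4 5f a6

err (8b) val=255 bits=0xff at bit 24: 0xff000000
ver (16b) val=50271 bits=0xc45f at bit 8: 0xffc45f00
kind (5b) val=-12 bits=0x14 at bit 3: 0xffc45fa0
slot (2b) val=3 bits=0x3 at bit 1: 0xffc45fa6
flags (1b) val=0 bits=0x0 at bit 0: 0xffc45fa6
word = 0xffc45fa6 → big-endian bytes:
  [0]=0xff  [1]=0xc4  [2]=0x5f  [3]=0xa6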